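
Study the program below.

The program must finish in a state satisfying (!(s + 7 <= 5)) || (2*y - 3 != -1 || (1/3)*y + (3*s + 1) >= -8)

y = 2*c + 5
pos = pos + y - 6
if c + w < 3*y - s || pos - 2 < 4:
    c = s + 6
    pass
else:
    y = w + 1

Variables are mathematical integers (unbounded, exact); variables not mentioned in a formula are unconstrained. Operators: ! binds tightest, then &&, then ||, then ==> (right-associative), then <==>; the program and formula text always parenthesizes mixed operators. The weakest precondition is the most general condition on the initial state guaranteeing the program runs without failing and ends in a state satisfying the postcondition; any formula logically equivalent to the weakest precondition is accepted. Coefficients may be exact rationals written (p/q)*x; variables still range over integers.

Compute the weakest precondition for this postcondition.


Working backward. After the program, the postcondition (!(s + 7 <= 5)) || (2*y - 3 != -1 || (1/3)*y + (3*s + 1) >= -8) must hold; in canonical form it is (!(s <= -2)) || 2*y != 2 || 3*s + (1/3)*y >= -9.
Then branch requires (!(s <= -2)) || 2*y != 2 || 3*s + (1/3)*y >= -9; else branch requires (!(s <= -2)) || 2*w != 0 || 3*s + (1/3)*w >= -28/3.
Before the if: ((c + s + w < 3*y || pos < 6) ==> ((!(s <= -2)) || 2*y != 2 || 3*s + (1/3)*y >= -9)) && ((!(c + s + w < 3*y || pos < 6)) ==> ((!(s <= -2)) || 2*w != 0 || 3*s + (1/3)*w >= -28/3))
Before pos := pos + y - 6: ((c + s + w < 3*y || pos + y < 12) ==> ((!(s <= -2)) || 2*y != 2 || 3*s + (1/3)*y >= -9)) && ((!(c + s + w < 3*y || pos + y < 12)) ==> ((!(s <= -2)) || 2*w != 0 || 3*s + (1/3)*w >= -28/3))
Before y := 2*c + 5: ((s + w < 5*c + 15 || 2*c + pos < 7) ==> ((!(s <= -2)) || 4*c != -8 || (2/3)*c + 3*s >= -32/3)) && ((!(s + w < 5*c + 15 || 2*c + pos < 7)) ==> ((!(s <= -2)) || 2*w != 0 || 3*s + (1/3)*w >= -28/3))
Answer: WP = ((s + w < 5*c + 15 || 2*c + pos < 7) ==> ((!(s <= -2)) || 4*c != -8 || (2/3)*c + 3*s >= -32/3)) && ((!(s + w < 5*c + 15 || 2*c + pos < 7)) ==> ((!(s <= -2)) || 2*w != 0 || 3*s + (1/3)*w >= -28/3))


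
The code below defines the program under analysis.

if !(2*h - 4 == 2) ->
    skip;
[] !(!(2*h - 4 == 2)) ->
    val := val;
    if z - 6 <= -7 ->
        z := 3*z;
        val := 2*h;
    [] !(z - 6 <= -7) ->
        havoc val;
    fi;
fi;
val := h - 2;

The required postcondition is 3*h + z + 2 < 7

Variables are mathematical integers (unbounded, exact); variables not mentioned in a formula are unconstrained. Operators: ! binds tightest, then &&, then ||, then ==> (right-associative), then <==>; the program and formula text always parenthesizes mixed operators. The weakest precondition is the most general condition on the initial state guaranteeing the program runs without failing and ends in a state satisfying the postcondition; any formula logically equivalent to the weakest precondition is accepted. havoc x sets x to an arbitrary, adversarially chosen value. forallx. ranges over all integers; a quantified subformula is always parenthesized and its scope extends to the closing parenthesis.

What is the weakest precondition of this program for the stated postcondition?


Working backward. After the program, the postcondition 3*h + z + 2 < 7 must hold; in canonical form it is 3*h + z < 5.
Before val := h - 2: 3*h + z < 5
Then branch requires 3*h + z < 5; else branch requires (z <= -1 ==> 3*h + 3*z < 5) && ((!(z <= -1)) ==> 3*h + z < 5).
Before the if: ((!(2*h == 6)) ==> 3*h + z < 5) && (2*h == 6 ==> ((z <= -1 ==> 3*h + 3*z < 5) && ((!(z <= -1)) ==> 3*h + z < 5)))
Answer: WP = ((!(2*h == 6)) ==> 3*h + z < 5) && (2*h == 6 ==> ((z <= -1 ==> 3*h + 3*z < 5) && ((!(z <= -1)) ==> 3*h + z < 5)))


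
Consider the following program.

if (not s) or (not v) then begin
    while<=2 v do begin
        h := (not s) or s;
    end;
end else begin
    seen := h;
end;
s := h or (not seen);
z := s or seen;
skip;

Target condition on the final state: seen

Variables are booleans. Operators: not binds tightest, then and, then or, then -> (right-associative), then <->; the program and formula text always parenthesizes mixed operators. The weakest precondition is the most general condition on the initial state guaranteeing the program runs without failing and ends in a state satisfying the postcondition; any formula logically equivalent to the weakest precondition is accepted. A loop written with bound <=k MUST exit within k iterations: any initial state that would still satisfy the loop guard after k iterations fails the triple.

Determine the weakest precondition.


Working backward. After the program, seen must hold.
Before skip: seen
Before z := s or seen: seen
Before s := h or (not seen): seen
Then branch requires (v -> ((v -> ((not v) and seen)) and ((not v) -> seen))) and ((not v) -> seen); else branch requires h.
Before the if: (((not s) or (not v)) -> ((v -> ((v -> ((not v) and seen)) and ((not v) -> seen))) and ((not v) -> seen))) and ((not ((not s) or (not v))) -> h)
Answer: WP = (((not s) or (not v)) -> ((v -> ((v -> ((not v) and seen)) and ((not v) -> seen))) and ((not v) -> seen))) and ((not ((not s) or (not v))) -> h)


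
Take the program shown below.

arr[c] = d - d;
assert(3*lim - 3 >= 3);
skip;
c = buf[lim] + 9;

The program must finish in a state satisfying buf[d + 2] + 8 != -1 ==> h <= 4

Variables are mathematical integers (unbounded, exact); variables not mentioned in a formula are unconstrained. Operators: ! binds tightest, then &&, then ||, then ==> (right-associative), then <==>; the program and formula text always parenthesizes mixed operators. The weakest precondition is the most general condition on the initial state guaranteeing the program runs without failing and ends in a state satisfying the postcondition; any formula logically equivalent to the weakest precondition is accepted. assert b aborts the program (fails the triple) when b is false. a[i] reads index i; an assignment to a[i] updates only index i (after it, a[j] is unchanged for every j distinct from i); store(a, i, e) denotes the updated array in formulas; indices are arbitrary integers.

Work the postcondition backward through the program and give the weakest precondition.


Working backward. After the program, the postcondition buf[d + 2] + 8 != -1 ==> h <= 4 must hold; in canonical form it is buf[d + 2] != -9 ==> h <= 4.
Before c := buf[lim] + 9: buf[d + 2] != -9 ==> h <= 4
Before skip: buf[d + 2] != -9 ==> h <= 4
Before assert 3*lim - 3 >= 3: 3*lim >= 6 && (buf[d + 2] != -9 ==> h <= 4)
Before arr[c] := d - d: 3*lim >= 6 && (buf[d + 2] != -9 ==> h <= 4)
Answer: WP = 3*lim >= 6 && (buf[d + 2] != -9 ==> h <= 4)


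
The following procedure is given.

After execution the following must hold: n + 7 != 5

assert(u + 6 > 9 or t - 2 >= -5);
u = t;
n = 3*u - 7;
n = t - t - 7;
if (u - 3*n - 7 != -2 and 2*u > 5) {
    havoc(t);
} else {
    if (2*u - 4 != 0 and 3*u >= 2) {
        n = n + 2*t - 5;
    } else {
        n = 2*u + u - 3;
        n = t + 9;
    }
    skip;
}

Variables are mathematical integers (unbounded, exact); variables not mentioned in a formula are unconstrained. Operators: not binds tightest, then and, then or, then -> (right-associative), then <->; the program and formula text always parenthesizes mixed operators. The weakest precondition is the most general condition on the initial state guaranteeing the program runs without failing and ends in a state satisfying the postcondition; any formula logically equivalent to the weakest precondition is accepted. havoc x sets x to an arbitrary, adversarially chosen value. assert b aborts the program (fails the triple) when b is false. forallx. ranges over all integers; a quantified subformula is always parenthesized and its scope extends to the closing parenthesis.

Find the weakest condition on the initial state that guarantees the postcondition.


Working backward. After the program, the postcondition n + 7 != 5 must hold; in canonical form it is n != -2.
Then branch requires n != -2; else branch requires ((2*u != 4 and 3*u >= 2) -> n + 2*t != 3) and ((not (2*u != 4 and 3*u >= 2)) -> t != -11).
Before the if: ((u != 3*n + 5 and 2*u > 5) -> n != -2) and ((not (u != 3*n + 5 and 2*u > 5)) -> (((2*u != 4 and 3*u >= 2) -> n + 2*t != 3) and ((not (2*u != 4 and 3*u >= 2)) -> t != -11)))
Before n := t - t - 7: (not (u != -16 and 2*u > 5)) -> (((2*u != 4 and 3*u >= 2) -> 2*t != 10) and ((not (2*u != 4 and 3*u >= 2)) -> t != -11))
Before n := 3*u - 7: (not (u != -16 and 2*u > 5)) -> (((2*u != 4 and 3*u >= 2) -> 2*t != 10) and ((not (2*u != 4 and 3*u >= 2)) -> t != -11))
Before u := t: (not (t != -16 and 2*t > 5)) -> (((2*t != 4 and 3*t >= 2) -> 2*t != 10) and ((not (2*t != 4 and 3*t >= 2)) -> t != -11))
Before assert u + 6 > 9 or t - 2 >= -5: (u > 3 or t >= -3) and ((not (t != -16 and 2*t > 5)) -> (((2*t != 4 and 3*t >= 2) -> 2*t != 10) and ((not (2*t != 4 and 3*t >= 2)) -> t != -11)))
Answer: WP = (u > 3 or t >= -3) and ((not (t != -16 and 2*t > 5)) -> (((2*t != 4 and 3*t >= 2) -> 2*t != 10) and ((not (2*t != 4 and 3*t >= 2)) -> t != -11)))


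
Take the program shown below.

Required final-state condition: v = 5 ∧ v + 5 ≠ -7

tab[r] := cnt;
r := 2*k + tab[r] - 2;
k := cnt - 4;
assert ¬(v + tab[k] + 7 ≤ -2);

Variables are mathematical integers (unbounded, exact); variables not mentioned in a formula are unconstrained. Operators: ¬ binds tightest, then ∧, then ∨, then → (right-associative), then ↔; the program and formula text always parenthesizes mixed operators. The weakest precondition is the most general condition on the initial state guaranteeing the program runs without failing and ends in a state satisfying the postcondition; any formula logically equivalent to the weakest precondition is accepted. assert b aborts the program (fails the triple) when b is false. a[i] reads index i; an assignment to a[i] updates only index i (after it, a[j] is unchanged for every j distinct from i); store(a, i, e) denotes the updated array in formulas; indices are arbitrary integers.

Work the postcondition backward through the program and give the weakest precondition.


Working backward. After the program, the postcondition v = 5 ∧ v + 5 ≠ -7 must hold; in canonical form it is v = 5 ∧ v ≠ -12.
Before assert ¬(v + tab[k] + 7 ≤ -2): (¬(tab[k] + v ≤ -9)) ∧ v = 5 ∧ v ≠ -12
Before k := cnt - 4: (¬(tab[cnt - 4] + v ≤ -9)) ∧ v = 5 ∧ v ≠ -12
Before r := 2*k + tab[r] - 2: (¬(tab[cnt - 4] + v ≤ -9)) ∧ v = 5 ∧ v ≠ -12
Before tab[r] := cnt: (¬(store(tab, r, cnt)[cnt - 4] + v ≤ -9)) ∧ v = 5 ∧ v ≠ -12
Answer: WP = (¬(store(tab, r, cnt)[cnt - 4] + v ≤ -9)) ∧ v = 5 ∧ v ≠ -12


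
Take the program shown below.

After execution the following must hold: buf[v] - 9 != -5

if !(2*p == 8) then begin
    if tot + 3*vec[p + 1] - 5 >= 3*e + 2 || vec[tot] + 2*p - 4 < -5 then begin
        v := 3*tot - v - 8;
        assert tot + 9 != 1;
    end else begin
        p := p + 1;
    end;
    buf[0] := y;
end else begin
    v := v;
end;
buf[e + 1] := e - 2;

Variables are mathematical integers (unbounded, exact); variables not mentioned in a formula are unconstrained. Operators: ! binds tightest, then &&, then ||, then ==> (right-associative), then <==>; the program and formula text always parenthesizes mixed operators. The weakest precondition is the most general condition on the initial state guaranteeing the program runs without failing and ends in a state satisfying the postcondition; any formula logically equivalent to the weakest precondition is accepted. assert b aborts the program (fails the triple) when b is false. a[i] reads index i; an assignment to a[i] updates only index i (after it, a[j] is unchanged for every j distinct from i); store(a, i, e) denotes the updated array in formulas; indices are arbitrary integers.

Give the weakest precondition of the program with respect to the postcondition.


Working backward. After the program, the postcondition buf[v] - 9 != -5 must hold; in canonical form it is buf[v] != 4.
Before buf[e + 1] := e - 2: store(buf, e + 1, e - 2)[v] != 4
Then branch requires ((3*vec[p + 1] + tot >= 3*e + 7 || vec[tot] + 2*p < -1) ==> (tot != -8 && store(store(buf, 0, y), e + 1, e - 2)[3*tot - v - 8] != 4)) && ((!(3*vec[p + 1] + tot >= 3*e + 7 || vec[tot] + 2*p < -1)) ==> store(store(buf, 0, y), e + 1, e - 2)[v] != 4); else branch requires store(buf, e + 1, e - 2)[v] != 4.
Before the if: ((!(2*p == 8)) ==> (((3*vec[p + 1] + tot >= 3*e + 7 || vec[tot] + 2*p < -1) ==> (tot != -8 && store(store(buf, 0, y), e + 1, e - 2)[3*tot - v - 8] != 4)) && ((!(3*vec[p + 1] + tot >= 3*e + 7 || vec[tot] + 2*p < -1)) ==> store(store(buf, 0, y), e + 1, e - 2)[v] != 4))) && (2*p == 8 ==> store(buf, e + 1, e - 2)[v] != 4)
Answer: WP = ((!(2*p == 8)) ==> (((3*vec[p + 1] + tot >= 3*e + 7 || vec[tot] + 2*p < -1) ==> (tot != -8 && store(store(buf, 0, y), e + 1, e - 2)[3*tot - v - 8] != 4)) && ((!(3*vec[p + 1] + tot >= 3*e + 7 || vec[tot] + 2*p < -1)) ==> store(store(buf, 0, y), e + 1, e - 2)[v] != 4))) && (2*p == 8 ==> store(buf, e + 1, e - 2)[v] != 4)


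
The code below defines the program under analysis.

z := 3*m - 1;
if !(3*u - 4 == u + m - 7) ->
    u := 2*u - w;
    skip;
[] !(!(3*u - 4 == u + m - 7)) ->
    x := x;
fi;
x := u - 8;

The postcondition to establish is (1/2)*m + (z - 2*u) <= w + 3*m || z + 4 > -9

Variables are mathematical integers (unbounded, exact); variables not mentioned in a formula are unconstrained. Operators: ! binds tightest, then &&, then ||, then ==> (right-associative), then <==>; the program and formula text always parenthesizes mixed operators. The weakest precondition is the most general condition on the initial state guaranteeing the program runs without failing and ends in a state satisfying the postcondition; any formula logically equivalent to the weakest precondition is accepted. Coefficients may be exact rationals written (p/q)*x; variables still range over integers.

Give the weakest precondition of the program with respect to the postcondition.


Working backward. After the program, the postcondition (1/2)*m + (z - 2*u) <= w + 3*m || z + 4 > -9 must hold; in canonical form it is z <= (5/2)*m + 2*u + w || z > -13.
Before x := u - 8: z <= (5/2)*m + 2*u + w || z > -13
Then branch requires w + z <= (5/2)*m + 4*u || z > -13; else branch requires z <= (5/2)*m + 2*u + w || z > -13.
Before the if: ((!(2*u == m - 3)) ==> (w + z <= (5/2)*m + 4*u || z > -13)) && (2*u == m - 3 ==> (z <= (5/2)*m + 2*u + w || z > -13))
Before z := 3*m - 1: ((!(2*u == m - 3)) ==> ((1/2)*m + w <= 4*u + 1 || 3*m > -12)) && (2*u == m - 3 ==> ((1/2)*m <= 2*u + w + 1 || 3*m > -12))
Answer: WP = ((!(2*u == m - 3)) ==> ((1/2)*m + w <= 4*u + 1 || 3*m > -12)) && (2*u == m - 3 ==> ((1/2)*m <= 2*u + w + 1 || 3*m > -12))


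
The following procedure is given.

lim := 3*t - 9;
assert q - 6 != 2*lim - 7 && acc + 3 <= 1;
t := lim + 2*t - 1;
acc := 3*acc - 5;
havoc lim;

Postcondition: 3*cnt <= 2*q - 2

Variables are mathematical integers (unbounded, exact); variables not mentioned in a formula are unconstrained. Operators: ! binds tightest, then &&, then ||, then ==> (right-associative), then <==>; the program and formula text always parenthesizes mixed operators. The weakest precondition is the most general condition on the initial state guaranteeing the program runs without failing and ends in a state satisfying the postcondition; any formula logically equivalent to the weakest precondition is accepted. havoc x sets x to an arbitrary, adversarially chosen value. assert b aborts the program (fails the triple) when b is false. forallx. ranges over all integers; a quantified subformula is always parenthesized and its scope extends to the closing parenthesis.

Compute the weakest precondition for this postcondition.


Working backward. After the program, 3*cnt <= 2*q - 2 must hold.
Before havoc lim: 3*cnt <= 2*q - 2
Before acc := 3*acc - 5: 3*cnt <= 2*q - 2
Before t := lim + 2*t - 1: 3*cnt <= 2*q - 2
Before assert q - 6 != 2*lim - 7 && acc + 3 <= 1: q != 2*lim - 1 && acc <= -2 && 3*cnt <= 2*q - 2
Before lim := 3*t - 9: q != 6*t - 19 && acc <= -2 && 3*cnt <= 2*q - 2
Answer: WP = q != 6*t - 19 && acc <= -2 && 3*cnt <= 2*q - 2


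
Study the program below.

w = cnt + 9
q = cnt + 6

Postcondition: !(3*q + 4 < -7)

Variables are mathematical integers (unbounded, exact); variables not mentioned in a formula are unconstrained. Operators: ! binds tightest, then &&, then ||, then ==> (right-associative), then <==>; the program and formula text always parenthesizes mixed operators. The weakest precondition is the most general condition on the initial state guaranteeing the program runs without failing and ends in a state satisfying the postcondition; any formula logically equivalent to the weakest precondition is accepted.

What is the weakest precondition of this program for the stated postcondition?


Working backward. After the program, the postcondition !(3*q + 4 < -7) must hold; in canonical form it is !(3*q < -11).
Before q := cnt + 6: !(3*cnt < -29)
Before w := cnt + 9: !(3*cnt < -29)
Answer: WP = !(3*cnt < -29)


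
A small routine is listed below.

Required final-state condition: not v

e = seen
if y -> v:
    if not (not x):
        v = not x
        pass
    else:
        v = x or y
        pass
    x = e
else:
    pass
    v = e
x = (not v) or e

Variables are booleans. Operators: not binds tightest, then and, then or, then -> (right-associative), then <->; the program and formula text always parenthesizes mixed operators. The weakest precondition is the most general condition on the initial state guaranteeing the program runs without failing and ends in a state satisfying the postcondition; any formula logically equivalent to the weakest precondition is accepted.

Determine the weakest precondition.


Working backward. After the program, not v must hold.
Before x := (not v) or e: not v
Then branch requires (not x) -> (not (x or y)); else branch requires not e.
Before the if: ((y -> v) -> ((not x) -> (not (x or y)))) and ((not (y -> v)) -> (not e))
Before e := seen: ((y -> v) -> ((not x) -> (not (x or y)))) and ((not (y -> v)) -> (not seen))
Answer: WP = ((y -> v) -> ((not x) -> (not (x or y)))) and ((not (y -> v)) -> (not seen))


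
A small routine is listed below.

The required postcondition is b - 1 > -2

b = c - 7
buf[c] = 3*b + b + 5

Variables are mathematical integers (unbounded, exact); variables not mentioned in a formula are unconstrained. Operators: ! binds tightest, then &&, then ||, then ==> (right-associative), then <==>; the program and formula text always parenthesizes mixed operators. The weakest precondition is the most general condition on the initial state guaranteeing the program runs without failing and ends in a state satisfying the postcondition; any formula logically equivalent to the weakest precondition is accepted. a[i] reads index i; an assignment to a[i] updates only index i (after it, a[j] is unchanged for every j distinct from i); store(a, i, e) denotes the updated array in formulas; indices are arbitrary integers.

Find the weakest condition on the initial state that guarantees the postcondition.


Working backward. After the program, the postcondition b - 1 > -2 must hold; in canonical form it is b > -1.
Before buf[c] := 3*b + b + 5: b > -1
Before b := c - 7: c > 6
Answer: WP = c > 6


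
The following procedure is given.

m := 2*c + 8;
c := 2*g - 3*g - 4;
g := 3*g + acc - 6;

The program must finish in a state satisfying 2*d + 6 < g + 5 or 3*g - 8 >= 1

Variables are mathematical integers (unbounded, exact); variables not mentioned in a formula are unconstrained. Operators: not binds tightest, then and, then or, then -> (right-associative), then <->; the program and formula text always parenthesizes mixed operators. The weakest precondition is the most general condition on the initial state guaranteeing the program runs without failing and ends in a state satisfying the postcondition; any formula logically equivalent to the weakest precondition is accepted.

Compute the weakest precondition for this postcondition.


Working backward. After the program, the postcondition 2*d + 6 < g + 5 or 3*g - 8 >= 1 must hold; in canonical form it is 2*d < g - 1 or 3*g >= 9.
Before g := 3*g + acc - 6: 2*d < acc + 3*g - 7 or 3*acc + 9*g >= 27
Before c := 2*g - 3*g - 4: 2*d < acc + 3*g - 7 or 3*acc + 9*g >= 27
Before m := 2*c + 8: 2*d < acc + 3*g - 7 or 3*acc + 9*g >= 27
Answer: WP = 2*d < acc + 3*g - 7 or 3*acc + 9*g >= 27


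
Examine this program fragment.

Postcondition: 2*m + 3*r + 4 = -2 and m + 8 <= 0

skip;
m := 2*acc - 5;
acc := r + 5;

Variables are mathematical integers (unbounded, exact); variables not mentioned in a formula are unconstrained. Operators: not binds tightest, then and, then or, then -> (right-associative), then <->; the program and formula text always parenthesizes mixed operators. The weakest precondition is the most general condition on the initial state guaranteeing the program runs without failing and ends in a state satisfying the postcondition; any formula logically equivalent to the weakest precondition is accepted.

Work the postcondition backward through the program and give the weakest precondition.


Working backward. After the program, the postcondition 2*m + 3*r + 4 = -2 and m + 8 <= 0 must hold; in canonical form it is 2*m + 3*r = -6 and m <= -8.
Before acc := r + 5: 2*m + 3*r = -6 and m <= -8
Before m := 2*acc - 5: 4*acc + 3*r = 4 and 2*acc <= -3
Before skip: 4*acc + 3*r = 4 and 2*acc <= -3
Answer: WP = 4*acc + 3*r = 4 and 2*acc <= -3


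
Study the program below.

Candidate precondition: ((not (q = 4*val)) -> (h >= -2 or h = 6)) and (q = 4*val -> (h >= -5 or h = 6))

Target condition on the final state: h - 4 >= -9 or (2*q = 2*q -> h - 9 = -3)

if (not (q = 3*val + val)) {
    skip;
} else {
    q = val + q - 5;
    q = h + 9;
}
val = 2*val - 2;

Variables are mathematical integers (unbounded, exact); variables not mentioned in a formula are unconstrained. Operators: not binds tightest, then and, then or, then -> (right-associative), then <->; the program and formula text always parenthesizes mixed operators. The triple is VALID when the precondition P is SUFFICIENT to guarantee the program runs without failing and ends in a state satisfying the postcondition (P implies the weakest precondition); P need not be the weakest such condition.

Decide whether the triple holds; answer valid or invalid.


Working backward. After the program, the postcondition h - 4 >= -9 or (2*q = 2*q -> h - 9 = -3) must hold; in canonical form it is h >= -5 or h = 6.
Before val := 2*val - 2: h >= -5 or h = 6
Then branch requires h >= -5 or h = 6; else branch requires h >= -5 or h = 6.
Before the if: ((not (q = 4*val)) -> (h >= -5 or h = 6)) and (q = 4*val -> (h >= -5 or h = 6))
The weakest precondition is ((not (q = 4*val)) -> (h >= -5 or h = 6)) and (q = 4*val -> (h >= -5 or h = 6)).
Check whether ((not (q = 4*val)) -> (h >= -2 or h = 6)) and (q = 4*val -> (h >= -5 or h = 6)) implies it.
Every state satisfying the precondition satisfies the weakest precondition: the implication holds.
Answer: valid


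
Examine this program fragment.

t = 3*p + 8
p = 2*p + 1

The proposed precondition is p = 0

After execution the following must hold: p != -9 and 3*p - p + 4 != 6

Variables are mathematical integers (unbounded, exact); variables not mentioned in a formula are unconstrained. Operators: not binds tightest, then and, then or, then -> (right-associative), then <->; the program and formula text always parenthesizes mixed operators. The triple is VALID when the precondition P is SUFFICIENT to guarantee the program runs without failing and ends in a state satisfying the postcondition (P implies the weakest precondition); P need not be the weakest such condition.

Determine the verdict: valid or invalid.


Working backward. After the program, the postcondition p != -9 and 3*p - p + 4 != 6 must hold; in canonical form it is p != -9 and 2*p != 2.
Before p := 2*p + 1: 2*p != -10 and 4*p != 0
Before t := 3*p + 8: 2*p != -10 and 4*p != 0
The weakest precondition is 2*p != -10 and 4*p != 0.
Check whether p = 0 implies it.
Countermodel: at the initial state p = 0, the precondition holds but the weakest precondition fails.
Answer: invalid


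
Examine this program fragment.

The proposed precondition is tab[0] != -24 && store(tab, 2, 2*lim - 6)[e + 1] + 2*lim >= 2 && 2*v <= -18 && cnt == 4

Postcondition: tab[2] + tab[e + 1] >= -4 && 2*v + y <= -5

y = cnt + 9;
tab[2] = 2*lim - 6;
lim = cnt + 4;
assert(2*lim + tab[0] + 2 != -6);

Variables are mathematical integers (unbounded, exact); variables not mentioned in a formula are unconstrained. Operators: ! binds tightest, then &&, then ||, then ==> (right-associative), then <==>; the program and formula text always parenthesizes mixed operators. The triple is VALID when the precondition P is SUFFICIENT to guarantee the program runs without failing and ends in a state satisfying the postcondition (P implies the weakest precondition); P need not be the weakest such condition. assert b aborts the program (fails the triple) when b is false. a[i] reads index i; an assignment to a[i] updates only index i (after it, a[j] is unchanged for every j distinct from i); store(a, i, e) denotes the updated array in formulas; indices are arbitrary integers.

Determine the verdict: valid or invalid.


Working backward. After the program, the postcondition tab[2] + tab[e + 1] >= -4 && 2*v + y <= -5 must hold; in canonical form it is tab[e + 1] + tab[2] >= -4 && 2*v + y <= -5.
Before assert 2*lim + tab[0] + 2 != -6: tab[0] + 2*lim != -8 && tab[e + 1] + tab[2] >= -4 && 2*v + y <= -5
Before lim := cnt + 4: tab[0] + 2*cnt != -16 && tab[e + 1] + tab[2] >= -4 && 2*v + y <= -5
Before tab[2] := 2*lim - 6: tab[0] + 2*cnt != -16 && store(tab, 2, 2*lim - 6)[e + 1] + 2*lim >= 2 && 2*v + y <= -5
Before y := cnt + 9: tab[0] + 2*cnt != -16 && store(tab, 2, 2*lim - 6)[e + 1] + 2*lim >= 2 && cnt + 2*v <= -14
The weakest precondition is tab[0] + 2*cnt != -16 && store(tab, 2, 2*lim - 6)[e + 1] + 2*lim >= 2 && cnt + 2*v <= -14.
Check whether tab[0] != -24 && store(tab, 2, 2*lim - 6)[e + 1] + 2*lim >= 2 && 2*v <= -18 && cnt == 4 implies it.
Every state satisfying the precondition satisfies the weakest precondition: the implication holds.
Answer: valid


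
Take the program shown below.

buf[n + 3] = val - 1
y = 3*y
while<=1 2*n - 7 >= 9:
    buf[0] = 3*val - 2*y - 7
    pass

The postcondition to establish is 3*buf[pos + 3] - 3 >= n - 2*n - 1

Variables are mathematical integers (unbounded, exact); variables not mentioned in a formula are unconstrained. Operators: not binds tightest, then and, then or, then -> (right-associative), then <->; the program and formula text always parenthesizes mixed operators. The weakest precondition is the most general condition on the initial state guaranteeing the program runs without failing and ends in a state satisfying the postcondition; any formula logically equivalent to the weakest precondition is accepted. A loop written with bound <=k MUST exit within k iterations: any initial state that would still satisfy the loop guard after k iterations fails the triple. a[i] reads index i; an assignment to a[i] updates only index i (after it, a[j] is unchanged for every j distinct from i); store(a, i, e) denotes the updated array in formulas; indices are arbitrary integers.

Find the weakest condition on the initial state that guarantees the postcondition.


Working backward. After the program, the postcondition 3*buf[pos + 3] - 3 >= n - 2*n - 1 must hold; in canonical form it is 3*buf[pos + 3] + n >= 2.
Before the loop (bound <=1), unroll the exhaustion recursion (WP_0 = exit-now case; WP_j = one more guarded iteration, up to j = 1):
  WP_0: (not (2*n >= 16)) and 3*buf[pos + 3] + n >= 2
  WP_1: (2*n >= 16 -> ((not (2*n >= 16)) and 3*store(buf, 0, 3*val - 2*y - 7)[pos + 3] + n >= 2)) and ((not (2*n >= 16)) -> 3*buf[pos + 3] + n >= 2)
So before the loop: (2*n >= 16 -> ((not (2*n >= 16)) and 3*store(buf, 0, 3*val - 2*y - 7)[pos + 3] + n >= 2)) and ((not (2*n >= 16)) -> 3*buf[pos + 3] + n >= 2)
Before y := 3*y: (2*n >= 16 -> ((not (2*n >= 16)) and 3*store(buf, 0, 3*val - 6*y - 7)[pos + 3] + n >= 2)) and ((not (2*n >= 16)) -> 3*buf[pos + 3] + n >= 2)
Before buf[n + 3] := val - 1: (2*n >= 16 -> ((not (2*n >= 16)) and 3*store(store(buf, n + 3, val - 1), 0, 3*val - 6*y - 7)[pos + 3] + n >= 2)) and ((not (2*n >= 16)) -> 3*store(buf, n + 3, val - 1)[pos + 3] + n >= 2)
Answer: WP = (2*n >= 16 -> ((not (2*n >= 16)) and 3*store(store(buf, n + 3, val - 1), 0, 3*val - 6*y - 7)[pos + 3] + n >= 2)) and ((not (2*n >= 16)) -> 3*store(buf, n + 3, val - 1)[pos + 3] + n >= 2)


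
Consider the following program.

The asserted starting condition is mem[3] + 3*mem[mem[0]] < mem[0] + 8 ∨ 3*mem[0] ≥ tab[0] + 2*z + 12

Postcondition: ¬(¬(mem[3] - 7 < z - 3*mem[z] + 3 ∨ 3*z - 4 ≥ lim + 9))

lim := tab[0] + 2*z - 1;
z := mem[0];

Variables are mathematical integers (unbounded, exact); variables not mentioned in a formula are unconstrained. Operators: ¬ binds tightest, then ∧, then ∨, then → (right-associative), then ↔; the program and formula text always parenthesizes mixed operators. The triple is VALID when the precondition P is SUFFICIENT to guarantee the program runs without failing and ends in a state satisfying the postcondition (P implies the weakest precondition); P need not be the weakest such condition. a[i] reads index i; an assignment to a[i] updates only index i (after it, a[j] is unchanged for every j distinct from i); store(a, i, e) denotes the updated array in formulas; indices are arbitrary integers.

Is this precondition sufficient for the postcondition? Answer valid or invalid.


Working backward. After the program, the postcondition ¬(¬(mem[3] - 7 < z - 3*mem[z] + 3 ∨ 3*z - 4 ≥ lim + 9)) must hold; in canonical form it is mem[3] + 3*mem[z] < z + 10 ∨ 3*z ≥ lim + 13.
Before z := mem[0]: mem[3] + 3*mem[mem[0]] < mem[0] + 10 ∨ 3*mem[0] ≥ lim + 13
Before lim := tab[0] + 2*z - 1: mem[3] + 3*mem[mem[0]] < mem[0] + 10 ∨ 3*mem[0] ≥ tab[0] + 2*z + 12
The weakest precondition is mem[3] + 3*mem[mem[0]] < mem[0] + 10 ∨ 3*mem[0] ≥ tab[0] + 2*z + 12.
Check whether mem[3] + 3*mem[mem[0]] < mem[0] + 8 ∨ 3*mem[0] ≥ tab[0] + 2*z + 12 implies it.
Every state satisfying the precondition satisfies the weakest precondition: the implication holds.
Answer: valid


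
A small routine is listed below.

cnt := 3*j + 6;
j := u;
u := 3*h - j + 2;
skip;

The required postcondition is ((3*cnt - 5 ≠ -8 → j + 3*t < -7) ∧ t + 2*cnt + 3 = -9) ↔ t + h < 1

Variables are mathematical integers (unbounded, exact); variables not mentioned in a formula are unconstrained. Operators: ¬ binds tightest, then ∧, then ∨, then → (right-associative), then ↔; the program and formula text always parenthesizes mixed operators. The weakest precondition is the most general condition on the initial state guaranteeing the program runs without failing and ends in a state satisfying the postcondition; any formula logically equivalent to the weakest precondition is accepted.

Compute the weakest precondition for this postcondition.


Working backward. After the program, the postcondition ((3*cnt - 5 ≠ -8 → j + 3*t < -7) ∧ t + 2*cnt + 3 = -9) ↔ t + h < 1 must hold; in canonical form it is ((3*cnt ≠ -3 → j + 3*t < -7) ∧ 2*cnt + t = -12) ↔ h + t < 1.
Before skip: ((3*cnt ≠ -3 → j + 3*t < -7) ∧ 2*cnt + t = -12) ↔ h + t < 1
Before u := 3*h - j + 2: ((3*cnt ≠ -3 → j + 3*t < -7) ∧ 2*cnt + t = -12) ↔ h + t < 1
Before j := u: ((3*cnt ≠ -3 → 3*t + u < -7) ∧ 2*cnt + t = -12) ↔ h + t < 1
Before cnt := 3*j + 6: ((9*j ≠ -21 → 3*t + u < -7) ∧ 6*j + t = -24) ↔ h + t < 1
Answer: WP = ((9*j ≠ -21 → 3*t + u < -7) ∧ 6*j + t = -24) ↔ h + t < 1


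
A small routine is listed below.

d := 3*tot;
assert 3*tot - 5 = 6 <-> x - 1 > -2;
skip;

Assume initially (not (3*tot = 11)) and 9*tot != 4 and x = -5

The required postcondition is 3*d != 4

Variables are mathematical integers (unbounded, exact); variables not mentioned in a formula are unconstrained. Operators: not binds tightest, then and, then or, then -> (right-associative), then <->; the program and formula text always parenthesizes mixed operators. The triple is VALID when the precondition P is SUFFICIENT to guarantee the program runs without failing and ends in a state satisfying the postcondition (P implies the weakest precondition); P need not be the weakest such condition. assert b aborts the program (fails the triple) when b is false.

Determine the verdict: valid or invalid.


Working backward. After the program, 3*d != 4 must hold.
Before skip: 3*d != 4
Before assert 3*tot - 5 = 6 <-> x - 1 > -2: (3*tot = 11 <-> x > -1) and 3*d != 4
Before d := 3*tot: (3*tot = 11 <-> x > -1) and 9*tot != 4
The weakest precondition is (3*tot = 11 <-> x > -1) and 9*tot != 4.
Check whether (not (3*tot = 11)) and 9*tot != 4 and x = -5 implies it.
Every state satisfying the precondition satisfies the weakest precondition: the implication holds.
Answer: valid


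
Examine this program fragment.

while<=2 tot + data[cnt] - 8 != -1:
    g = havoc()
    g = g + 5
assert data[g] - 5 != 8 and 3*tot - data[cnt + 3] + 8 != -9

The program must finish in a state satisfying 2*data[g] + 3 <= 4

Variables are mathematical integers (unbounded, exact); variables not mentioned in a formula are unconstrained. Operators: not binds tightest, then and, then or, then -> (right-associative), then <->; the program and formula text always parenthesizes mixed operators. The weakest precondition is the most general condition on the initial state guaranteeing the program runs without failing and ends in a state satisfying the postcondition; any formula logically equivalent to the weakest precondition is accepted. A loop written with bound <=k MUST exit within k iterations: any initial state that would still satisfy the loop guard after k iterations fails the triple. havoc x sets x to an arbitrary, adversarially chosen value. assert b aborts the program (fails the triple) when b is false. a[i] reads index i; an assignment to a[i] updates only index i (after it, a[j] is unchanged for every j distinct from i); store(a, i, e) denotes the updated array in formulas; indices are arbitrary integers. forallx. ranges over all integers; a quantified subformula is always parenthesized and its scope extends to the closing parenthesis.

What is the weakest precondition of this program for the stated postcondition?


Working backward. After the program, the postcondition 2*data[g] + 3 <= 4 must hold; in canonical form it is 2*data[g] <= 1.
Before assert data[g] - 5 != 8 and 3*tot - data[cnt + 3] + 8 != -9: data[g] != 13 and 3*tot != data[cnt + 3] - 17 and 2*data[g] <= 1
Before the loop (bound <=2), unroll the exhaustion recursion (WP_0 = exit-now case; WP_j = one more guarded iteration, up to j = 2):
  WP_0: (not (data[cnt] + tot != 7)) and data[g] != 13 and 3*tot != data[cnt + 3] - 17 and 2*data[g] <= 1
  WP_1: (data[cnt] + tot != 7 -> (forall g_1. ((not (data[cnt] + tot != 7)) and data[g_1 + 5] != 13 and 3*tot != data[cnt + 3] - 17 and 2*data[g_1 + 5] <= 1))) and ((not (data[cnt] + tot != 7)) -> (data[g] != 13 and 3*tot != data[cnt + 3] - 17 and 2*data[g] <= 1))
  WP_2: (data[cnt] + tot != 7 -> (forall g_2. ((data[cnt] + tot != 7 -> (forall g_1. ((not (data[cnt] + tot != 7)) and data[g_1 + 5] != 13 and 3*tot != data[cnt + 3] - 17 and 2*data[g_1 + 5] <= 1))) and ((not (data[cnt] + tot != 7)) -> (data[g_2 + 5] != 13 and 3*tot != data[cnt + 3] - 17 and 2*data[g_2 + 5] <= 1))))) and ((not (data[cnt] + tot != 7)) -> (data[g] != 13 and 3*tot != data[cnt + 3] - 17 and 2*data[g] <= 1))
So before the loop: (data[cnt] + tot != 7 -> (forall g_2. ((data[cnt] + tot != 7 -> (forall g_1. ((not (data[cnt] + tot != 7)) and data[g_1 + 5] != 13 and 3*tot != data[cnt + 3] - 17 and 2*data[g_1 + 5] <= 1))) and ((not (data[cnt] + tot != 7)) -> (data[g_2 + 5] != 13 and 3*tot != data[cnt + 3] - 17 and 2*data[g_2 + 5] <= 1))))) and ((not (data[cnt] + tot != 7)) -> (data[g] != 13 and 3*tot != data[cnt + 3] - 17 and 2*data[g] <= 1))
Answer: WP = (data[cnt] + tot != 7 -> (forall g_2. ((data[cnt] + tot != 7 -> (forall g_1. ((not (data[cnt] + tot != 7)) and data[g_1 + 5] != 13 and 3*tot != data[cnt + 3] - 17 and 2*data[g_1 + 5] <= 1))) and ((not (data[cnt] + tot != 7)) -> (data[g_2 + 5] != 13 and 3*tot != data[cnt + 3] - 17 and 2*data[g_2 + 5] <= 1))))) and ((not (data[cnt] + tot != 7)) -> (data[g] != 13 and 3*tot != data[cnt + 3] - 17 and 2*data[g] <= 1))


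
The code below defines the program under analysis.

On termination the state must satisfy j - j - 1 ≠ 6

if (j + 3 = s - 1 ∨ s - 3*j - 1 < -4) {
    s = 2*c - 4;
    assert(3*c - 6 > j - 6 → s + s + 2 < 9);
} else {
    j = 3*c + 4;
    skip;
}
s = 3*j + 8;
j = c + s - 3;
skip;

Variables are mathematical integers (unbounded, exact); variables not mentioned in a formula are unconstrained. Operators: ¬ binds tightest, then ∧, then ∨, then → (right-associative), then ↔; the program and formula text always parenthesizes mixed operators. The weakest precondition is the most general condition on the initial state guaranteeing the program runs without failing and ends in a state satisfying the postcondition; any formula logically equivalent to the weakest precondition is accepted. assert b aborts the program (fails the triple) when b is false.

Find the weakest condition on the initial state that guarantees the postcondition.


Working backward. After the program, the postcondition j - j - 1 ≠ 6 must hold; in canonical form it is true.
Before skip: true
Before j := c + s - 3: true
Before s := 3*j + 8: true
Then branch requires 3*c > j → 4*c < 15; else branch requires true.
Before the if: (j = s - 4 ∨ s < 3*j - 3) → (3*c > j → 4*c < 15)
Answer: WP = (j = s - 4 ∨ s < 3*j - 3) → (3*c > j → 4*c < 15)


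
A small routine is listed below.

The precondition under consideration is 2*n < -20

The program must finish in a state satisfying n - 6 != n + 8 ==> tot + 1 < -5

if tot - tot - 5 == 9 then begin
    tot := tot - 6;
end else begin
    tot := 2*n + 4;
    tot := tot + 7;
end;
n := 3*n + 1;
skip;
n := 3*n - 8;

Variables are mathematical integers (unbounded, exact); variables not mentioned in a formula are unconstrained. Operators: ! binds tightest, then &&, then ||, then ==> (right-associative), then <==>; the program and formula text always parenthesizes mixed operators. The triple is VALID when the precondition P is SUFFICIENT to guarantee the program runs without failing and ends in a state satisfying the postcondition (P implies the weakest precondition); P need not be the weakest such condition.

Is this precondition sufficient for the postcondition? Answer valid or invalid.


Working backward. After the program, the postcondition n - 6 != n + 8 ==> tot + 1 < -5 must hold; in canonical form it is tot < -6.
Before n := 3*n - 8: tot < -6
Before skip: tot < -6
Before n := 3*n + 1: tot < -6
Then branch requires tot < 0; else branch requires 2*n < -17.
Before the if: 2*n < -17
The weakest precondition is 2*n < -17.
Check whether 2*n < -20 implies it.
Every state satisfying the precondition satisfies the weakest precondition: the implication holds.
Answer: valid


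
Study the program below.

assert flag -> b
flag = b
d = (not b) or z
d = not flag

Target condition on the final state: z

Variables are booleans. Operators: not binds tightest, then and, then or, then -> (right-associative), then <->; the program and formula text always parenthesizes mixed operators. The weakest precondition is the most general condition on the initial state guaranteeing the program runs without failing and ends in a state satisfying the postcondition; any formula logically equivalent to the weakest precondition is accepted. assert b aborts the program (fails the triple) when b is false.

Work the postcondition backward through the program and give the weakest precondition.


Working backward. After the program, z must hold.
Before d := not flag: z
Before d := (not b) or z: z
Before flag := b: z
Before assert flag -> b: (flag -> b) and z
Answer: WP = (flag -> b) and z


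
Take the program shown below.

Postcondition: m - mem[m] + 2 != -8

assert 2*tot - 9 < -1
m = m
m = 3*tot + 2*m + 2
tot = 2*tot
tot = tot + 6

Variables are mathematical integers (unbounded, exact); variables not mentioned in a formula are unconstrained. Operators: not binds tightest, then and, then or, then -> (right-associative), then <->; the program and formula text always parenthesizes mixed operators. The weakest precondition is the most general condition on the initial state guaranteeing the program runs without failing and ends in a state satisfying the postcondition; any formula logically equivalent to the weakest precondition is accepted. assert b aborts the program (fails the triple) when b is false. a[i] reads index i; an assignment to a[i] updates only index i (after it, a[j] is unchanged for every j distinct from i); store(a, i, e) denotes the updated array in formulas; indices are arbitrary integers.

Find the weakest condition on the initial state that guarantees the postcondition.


Working backward. After the program, the postcondition m - mem[m] + 2 != -8 must hold; in canonical form it is m != mem[m] - 10.
Before tot := tot + 6: m != mem[m] - 10
Before tot := 2*tot: m != mem[m] - 10
Before m := 3*tot + 2*m + 2: 2*m + 3*tot != mem[2*m + 3*tot + 2] - 12
Before m := m: 2*m + 3*tot != mem[2*m + 3*tot + 2] - 12
Before assert 2*tot - 9 < -1: 2*tot < 8 and 2*m + 3*tot != mem[2*m + 3*tot + 2] - 12
Answer: WP = 2*tot < 8 and 2*m + 3*tot != mem[2*m + 3*tot + 2] - 12
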